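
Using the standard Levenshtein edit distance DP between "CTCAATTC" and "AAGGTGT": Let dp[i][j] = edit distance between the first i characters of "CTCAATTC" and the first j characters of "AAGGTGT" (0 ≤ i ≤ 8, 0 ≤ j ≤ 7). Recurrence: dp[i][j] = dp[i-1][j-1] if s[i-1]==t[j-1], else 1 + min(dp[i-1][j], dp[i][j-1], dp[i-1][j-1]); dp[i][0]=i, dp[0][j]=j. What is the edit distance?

   ''  A  A  G  G  T  G  T
''  0  1  2  3  4  5  6  7
 C  1  1  2  3  4  5  6  7
 T  2  2  2  3  4  4  5  6
 C  3  3  3  3  4  5  5  6
 A  4  3  3  4  4  5  6  6
 A  5  4  3  4  5  5  6  7
 T  6  5  4  4  5  5  6  6
 T  7  6  5  5  5  5  6  6
 C  8  7  6  6  6  6  6  7

7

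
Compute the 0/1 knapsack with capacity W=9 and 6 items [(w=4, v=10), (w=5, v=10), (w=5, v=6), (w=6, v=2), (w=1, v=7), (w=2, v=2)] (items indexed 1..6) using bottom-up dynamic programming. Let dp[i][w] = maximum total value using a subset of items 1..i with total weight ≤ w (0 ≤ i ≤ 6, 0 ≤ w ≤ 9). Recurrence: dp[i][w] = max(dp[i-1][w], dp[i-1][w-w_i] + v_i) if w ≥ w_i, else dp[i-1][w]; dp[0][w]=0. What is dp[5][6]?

i\w   0   1   2   3   4   5   6   7   8   9
  0   0   0   0   0   0   0   0   0   0   0
  1   0   0   0   0  10  10  10  10  10  10
  2   0   0   0   0  10  10  10  10  10  20
  3   0   0   0   0  10  10  10  10  10  20
  4   0   0   0   0  10  10  10  10  10  20
  5   0   7   7   7  10  17  17  17  17  20
  6   0   7   7   9  10  17  17  19  19  20

17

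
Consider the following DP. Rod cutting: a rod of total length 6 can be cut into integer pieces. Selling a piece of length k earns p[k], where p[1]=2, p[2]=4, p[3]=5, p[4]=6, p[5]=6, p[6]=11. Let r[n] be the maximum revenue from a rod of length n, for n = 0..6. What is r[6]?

   n    0    1    2    3    4    5    6
r[n]    0    2    4    6    8   10   12

12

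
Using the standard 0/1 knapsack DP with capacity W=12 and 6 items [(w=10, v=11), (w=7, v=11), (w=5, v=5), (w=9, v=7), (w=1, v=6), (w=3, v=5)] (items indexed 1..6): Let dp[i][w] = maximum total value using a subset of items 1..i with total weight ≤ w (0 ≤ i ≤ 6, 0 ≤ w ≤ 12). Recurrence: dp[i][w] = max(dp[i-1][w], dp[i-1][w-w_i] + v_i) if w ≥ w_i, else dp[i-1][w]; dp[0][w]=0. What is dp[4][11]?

11

i\w   0   1   2   3   4   5   6   7   8   9  10  11  12
  0   0   0   0   0   0   0   0   0   0   0   0   0   0
  1   0   0   0   0   0   0   0   0   0   0  11  11  11
  2   0   0   0   0   0   0   0  11  11  11  11  11  11
  3   0   0   0   0   0   5   5  11  11  11  11  11  16
  4   0   0   0   0   0   5   5  11  11  11  11  11  16
  5   0   6   6   6   6   6  11  11  17  17  17  17  17
  6   0   6   6   6  11  11  11  11  17  17  17  22  22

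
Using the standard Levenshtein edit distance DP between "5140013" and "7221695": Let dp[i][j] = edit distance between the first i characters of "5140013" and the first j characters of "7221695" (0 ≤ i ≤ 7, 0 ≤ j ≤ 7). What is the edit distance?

7

   ''  7  2  2  1  6  9  5
''  0  1  2  3  4  5  6  7
 5  1  1  2  3  4  5  6  6
 1  2  2  2  3  3  4  5  6
 4  3  3  3  3  4  4  5  6
 0  4  4  4  4  4  5  5  6
 0  5  5  5  5  5  5  6  6
 1  6  6  6  6  5  6  6  7
 3  7  7  7  7  6  6  7  7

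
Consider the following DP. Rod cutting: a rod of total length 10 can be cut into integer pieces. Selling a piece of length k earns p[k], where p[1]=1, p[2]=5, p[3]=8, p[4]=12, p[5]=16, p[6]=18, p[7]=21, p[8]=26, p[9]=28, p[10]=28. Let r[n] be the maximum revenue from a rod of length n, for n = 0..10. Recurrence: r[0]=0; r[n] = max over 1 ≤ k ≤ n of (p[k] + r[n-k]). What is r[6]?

   n    0    1    2    3    4    5    6    7    8    9   10
r[n]    0    1    5    8   12   16   18   21   26   28   32

18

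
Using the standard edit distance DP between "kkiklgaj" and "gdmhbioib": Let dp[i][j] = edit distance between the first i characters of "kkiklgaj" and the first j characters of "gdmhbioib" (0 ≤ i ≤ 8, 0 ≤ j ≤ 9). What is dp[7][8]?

8

   ''  g  d  m  h  b  i  o  i  b
''  0  1  2  3  4  5  6  7  8  9
 k  1  1  2  3  4  5  6  7  8  9
 k  2  2  2  3  4  5  6  7  8  9
 i  3  3  3  3  4  5  5  6  7  8
 k  4  4  4  4  4  5  6  6  7  8
 l  5  5  5  5  5  5  6  7  7  8
 g  6  5  6  6  6  6  6  7  8  8
 a  7  6  6  7  7  7  7  7  8  9
 j  8  7  7  7  8  8  8  8  8  9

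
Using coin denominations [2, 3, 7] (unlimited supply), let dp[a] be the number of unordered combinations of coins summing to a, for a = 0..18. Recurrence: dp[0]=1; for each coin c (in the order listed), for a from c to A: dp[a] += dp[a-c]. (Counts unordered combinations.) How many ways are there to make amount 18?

after  coin     0     1     2     3     4     5     6     7     8     9    10    11    12    13    14    15    16    17    18
          2     1     0     1     0     1     0     1     0     1     0     1     0     1     0     1     0     1     0     1
          3     1     0     1     1     1     1     2     1     2     2     2     2     3     2     3     3     3     3     4
          7     1     0     1     1     1     1     2     2     2     3     3     3     4     4     5     5     6     6     7

7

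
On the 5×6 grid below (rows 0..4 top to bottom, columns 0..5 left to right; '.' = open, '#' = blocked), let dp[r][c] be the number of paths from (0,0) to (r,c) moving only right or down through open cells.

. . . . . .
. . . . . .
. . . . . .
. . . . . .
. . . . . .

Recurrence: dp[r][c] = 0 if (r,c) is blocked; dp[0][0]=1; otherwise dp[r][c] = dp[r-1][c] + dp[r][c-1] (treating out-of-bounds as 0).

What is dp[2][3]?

10

r\c   0   1   2   3   4   5
  0   1   1   1   1   1   1
  1   1   2   3   4   5   6
  2   1   3   6  10  15  21
  3   1   4  10  20  35  56
  4   1   5  15  35  70 126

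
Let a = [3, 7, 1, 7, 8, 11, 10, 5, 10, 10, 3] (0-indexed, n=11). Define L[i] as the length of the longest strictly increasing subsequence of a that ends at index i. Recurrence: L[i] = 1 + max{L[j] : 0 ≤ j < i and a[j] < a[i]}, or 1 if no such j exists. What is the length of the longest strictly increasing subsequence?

   i    0    1    2    3    4    5    6    7    8    9   10
a[i]    3    7    1    7    8   11   10    5   10   10    3
L[i]    1    2    1    2    3    4    4    2    4    4    2

4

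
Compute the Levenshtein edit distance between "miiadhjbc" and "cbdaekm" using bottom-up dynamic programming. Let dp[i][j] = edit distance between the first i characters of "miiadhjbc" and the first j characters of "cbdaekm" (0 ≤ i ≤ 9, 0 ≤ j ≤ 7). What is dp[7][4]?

6

   ''  c  b  d  a  e  k  m
''  0  1  2  3  4  5  6  7
 m  1  1  2  3  4  5  6  6
 i  2  2  2  3  4  5  6  7
 i  3  3  3  3  4  5  6  7
 a  4  4  4  4  3  4  5  6
 d  5  5  5  4  4  4  5  6
 h  6  6  6  5  5  5  5  6
 j  7  7  7  6  6  6  6  6
 b  8  8  7  7  7  7  7  7
 c  9  8  8  8  8  8  8  8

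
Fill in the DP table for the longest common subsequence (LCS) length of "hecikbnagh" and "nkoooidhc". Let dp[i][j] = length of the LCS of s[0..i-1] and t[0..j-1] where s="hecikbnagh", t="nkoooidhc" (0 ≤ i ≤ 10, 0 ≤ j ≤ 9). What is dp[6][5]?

   ''  n  k  o  o  o  i  d  h  c
''  0  0  0  0  0  0  0  0  0  0
 h  0  0  0  0  0  0  0  0  1  1
 e  0  0  0  0  0  0  0  0  1  1
 c  0  0  0  0  0  0  0  0  1  2
 i  0  0  0  0  0  0  1  1  1  2
 k  0  0  1  1  1  1  1  1  1  2
 b  0  0  1  1  1  1  1  1  1  2
 n  0  1  1  1  1  1  1  1  1  2
 a  0  1  1  1  1  1  1  1  1  2
 g  0  1  1  1  1  1  1  1  1  2
 h  0  1  1  1  1  1  1  1  2  2

1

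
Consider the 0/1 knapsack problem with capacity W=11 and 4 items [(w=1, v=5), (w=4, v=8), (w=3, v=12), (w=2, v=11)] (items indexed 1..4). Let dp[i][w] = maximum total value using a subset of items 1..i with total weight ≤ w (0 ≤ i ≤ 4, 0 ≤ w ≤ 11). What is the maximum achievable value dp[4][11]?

i\w   0   1   2   3   4   5   6   7   8   9  10  11
  0   0   0   0   0   0   0   0   0   0   0   0   0
  1   0   5   5   5   5   5   5   5   5   5   5   5
  2   0   5   5   5   8  13  13  13  13  13  13  13
  3   0   5   5  12  17  17  17  20  25  25  25  25
  4   0   5  11  16  17  23  28  28  28  31  36  36

36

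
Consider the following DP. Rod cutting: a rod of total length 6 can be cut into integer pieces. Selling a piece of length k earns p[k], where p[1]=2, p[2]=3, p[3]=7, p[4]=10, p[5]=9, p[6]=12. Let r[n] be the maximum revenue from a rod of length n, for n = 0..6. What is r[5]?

12

   n    0    1    2    3    4    5    6
r[n]    0    2    4    7   10   12   14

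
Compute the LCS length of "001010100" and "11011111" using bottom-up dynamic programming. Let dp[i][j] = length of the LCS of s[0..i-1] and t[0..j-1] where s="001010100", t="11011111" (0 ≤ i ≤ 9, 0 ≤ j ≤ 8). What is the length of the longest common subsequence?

4

   ''  1  1  0  1  1  1  1  1
''  0  0  0  0  0  0  0  0  0
 0  0  0  0  1  1  1  1  1  1
 0  0  0  0  1  1  1  1  1  1
 1  0  1  1  1  2  2  2  2  2
 0  0  1  1  2  2  2  2  2  2
 1  0  1  2  2  3  3  3  3  3
 0  0  1  2  3  3  3  3  3  3
 1  0  1  2  3  4  4  4  4  4
 0  0  1  2  3  4  4  4  4  4
 0  0  1  2  3  4  4  4  4  4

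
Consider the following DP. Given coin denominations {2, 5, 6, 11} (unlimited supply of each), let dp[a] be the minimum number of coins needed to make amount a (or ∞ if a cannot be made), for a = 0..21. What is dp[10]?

2

 a  0  1  2  3  4  5  6  7  8  9 10 11 12 13 14 15 16 17 18 19 20 21
dp  0  -  1  -  2  1  1  2  2  3  2  1  2  2  3  3  2  2  3  3  4  3
(- denotes ∞ / unreachable)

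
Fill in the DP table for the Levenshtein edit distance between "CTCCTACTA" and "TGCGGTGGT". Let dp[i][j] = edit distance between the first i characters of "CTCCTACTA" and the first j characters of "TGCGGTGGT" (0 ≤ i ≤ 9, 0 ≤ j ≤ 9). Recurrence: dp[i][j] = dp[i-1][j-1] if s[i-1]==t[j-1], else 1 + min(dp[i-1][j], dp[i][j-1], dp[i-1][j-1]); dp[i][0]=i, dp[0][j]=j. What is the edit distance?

   ''  T  G  C  G  G  T  G  G  T
''  0  1  2  3  4  5  6  7  8  9
 C  1  1  2  2  3  4  5  6  7  8
 T  2  1  2  3  3  4  4  5  6  7
 C  3  2  2  2  3  4  5  5  6  7
 C  4  3  3  2  3  4  5  6  6  7
 T  5  4  4  3  3  4  4  5  6  6
 A  6  5  5  4  4  4  5  5  6  7
 C  7  6  6  5  5  5  5  6  6  7
 T  8  7  7  6  6  6  5  6  7  6
 A  9  8  8  7  7  7  6  6  7  7

7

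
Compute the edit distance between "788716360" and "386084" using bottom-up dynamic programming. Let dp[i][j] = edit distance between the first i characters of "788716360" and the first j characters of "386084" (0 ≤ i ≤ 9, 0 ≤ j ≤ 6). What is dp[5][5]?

4

   ''  3  8  6  0  8  4
''  0  1  2  3  4  5  6
 7  1  1  2  3  4  5  6
 8  2  2  1  2  3  4  5
 8  3  3  2  2  3  3  4
 7  4  4  3  3  3  4  4
 1  5  5  4  4  4  4  5
 6  6  6  5  4  5  5  5
 3  7  6  6  5  5  6  6
 6  8  7  7  6  6  6  7
 0  9  8  8  7  6  7  7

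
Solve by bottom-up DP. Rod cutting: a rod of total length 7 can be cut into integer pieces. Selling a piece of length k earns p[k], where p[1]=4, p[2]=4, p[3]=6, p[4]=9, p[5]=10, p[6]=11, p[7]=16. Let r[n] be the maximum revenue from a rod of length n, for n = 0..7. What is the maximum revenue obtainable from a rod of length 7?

28

   n    0    1    2    3    4    5    6    7
r[n]    0    4    8   12   16   20   24   28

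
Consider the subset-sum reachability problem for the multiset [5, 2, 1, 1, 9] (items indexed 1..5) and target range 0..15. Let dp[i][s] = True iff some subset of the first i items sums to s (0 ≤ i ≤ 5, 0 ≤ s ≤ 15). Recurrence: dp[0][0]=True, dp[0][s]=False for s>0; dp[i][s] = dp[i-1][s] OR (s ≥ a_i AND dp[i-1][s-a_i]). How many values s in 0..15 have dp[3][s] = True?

8

i\s   0   1   2   3   4   5   6   7   8   9  10  11  12  13  14  15
  0   T   F   F   F   F   F   F   F   F   F   F   F   F   F   F   F
  1   T   F   F   F   F   T   F   F   F   F   F   F   F   F   F   F
  2   T   F   T   F   F   T   F   T   F   F   F   F   F   F   F   F
  3   T   T   T   T   F   T   T   T   T   F   F   F   F   F   F   F
  4   T   T   T   T   T   T   T   T   T   T   F   F   F   F   F   F
  5   T   T   T   T   T   T   T   T   T   T   T   T   T   T   T   T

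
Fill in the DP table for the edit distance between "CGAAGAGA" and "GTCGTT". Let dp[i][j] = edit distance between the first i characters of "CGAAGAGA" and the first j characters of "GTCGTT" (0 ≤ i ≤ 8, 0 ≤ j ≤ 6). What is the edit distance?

6

   ''  G  T  C  G  T  T
''  0  1  2  3  4  5  6
 C  1  1  2  2  3  4  5
 G  2  1  2  3  2  3  4
 A  3  2  2  3  3  3  4
 A  4  3  3  3  4  4  4
 G  5  4  4  4  3  4  5
 A  6  5  5  5  4  4  5
 G  7  6  6  6  5  5  5
 A  8  7  7  7  6  6  6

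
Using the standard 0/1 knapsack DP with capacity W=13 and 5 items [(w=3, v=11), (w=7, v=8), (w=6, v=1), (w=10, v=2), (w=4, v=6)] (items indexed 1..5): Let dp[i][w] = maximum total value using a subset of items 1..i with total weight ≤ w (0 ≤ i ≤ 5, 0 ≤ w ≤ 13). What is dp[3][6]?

11

i\w   0   1   2   3   4   5   6   7   8   9  10  11  12  13
  0   0   0   0   0   0   0   0   0   0   0   0   0   0   0
  1   0   0   0  11  11  11  11  11  11  11  11  11  11  11
  2   0   0   0  11  11  11  11  11  11  11  19  19  19  19
  3   0   0   0  11  11  11  11  11  11  12  19  19  19  19
  4   0   0   0  11  11  11  11  11  11  12  19  19  19  19
  5   0   0   0  11  11  11  11  17  17  17  19  19  19  19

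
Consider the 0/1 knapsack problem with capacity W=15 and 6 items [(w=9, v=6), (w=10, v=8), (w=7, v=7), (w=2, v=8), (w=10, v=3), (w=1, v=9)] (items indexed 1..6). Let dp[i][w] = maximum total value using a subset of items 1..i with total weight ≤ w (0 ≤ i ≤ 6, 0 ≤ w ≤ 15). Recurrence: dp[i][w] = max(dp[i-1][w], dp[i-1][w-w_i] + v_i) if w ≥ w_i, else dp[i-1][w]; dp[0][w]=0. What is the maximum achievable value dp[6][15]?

i\w   0   1   2   3   4   5   6   7   8   9  10  11  12  13  14  15
  0   0   0   0   0   0   0   0   0   0   0   0   0   0   0   0   0
  1   0   0   0   0   0   0   0   0   0   6   6   6   6   6   6   6
  2   0   0   0   0   0   0   0   0   0   6   8   8   8   8   8   8
  3   0   0   0   0   0   0   0   7   7   7   8   8   8   8   8   8
  4   0   0   8   8   8   8   8   8   8  15  15  15  16  16  16  16
  5   0   0   8   8   8   8   8   8   8  15  15  15  16  16  16  16
  6   0   9   9  17  17  17  17  17  17  17  24  24  24  25  25  25

25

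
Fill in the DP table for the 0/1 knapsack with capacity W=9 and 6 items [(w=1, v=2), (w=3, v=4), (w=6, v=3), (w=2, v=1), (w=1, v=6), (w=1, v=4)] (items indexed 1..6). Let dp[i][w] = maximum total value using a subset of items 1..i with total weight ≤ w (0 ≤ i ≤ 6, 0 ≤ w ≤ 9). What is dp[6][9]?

i\w   0   1   2   3   4   5   6   7   8   9
  0   0   0   0   0   0   0   0   0   0   0
  1   0   2   2   2   2   2   2   2   2   2
  2   0   2   2   4   6   6   6   6   6   6
  3   0   2   2   4   6   6   6   6   6   7
  4   0   2   2   4   6   6   7   7   7   7
  5   0   6   8   8  10  12  12  13  13  13
  6   0   6  10  12  12  14  16  16  17  17

17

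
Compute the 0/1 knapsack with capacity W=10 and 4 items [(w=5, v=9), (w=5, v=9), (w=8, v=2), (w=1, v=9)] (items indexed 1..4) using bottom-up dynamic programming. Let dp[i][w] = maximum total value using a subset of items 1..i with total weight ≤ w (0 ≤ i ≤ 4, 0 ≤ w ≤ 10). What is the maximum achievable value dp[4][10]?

i\w   0   1   2   3   4   5   6   7   8   9  10
  0   0   0   0   0   0   0   0   0   0   0   0
  1   0   0   0   0   0   9   9   9   9   9   9
  2   0   0   0   0   0   9   9   9   9   9  18
  3   0   0   0   0   0   9   9   9   9   9  18
  4   0   9   9   9   9   9  18  18  18  18  18

18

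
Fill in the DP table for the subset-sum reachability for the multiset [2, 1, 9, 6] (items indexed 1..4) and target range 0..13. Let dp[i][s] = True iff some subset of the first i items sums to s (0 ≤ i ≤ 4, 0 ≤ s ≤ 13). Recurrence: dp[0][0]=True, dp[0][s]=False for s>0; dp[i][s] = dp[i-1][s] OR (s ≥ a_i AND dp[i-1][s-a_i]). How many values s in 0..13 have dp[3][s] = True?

8

i\s   0   1   2   3   4   5   6   7   8   9  10  11  12  13
  0   T   F   F   F   F   F   F   F   F   F   F   F   F   F
  1   T   F   T   F   F   F   F   F   F   F   F   F   F   F
  2   T   T   T   T   F   F   F   F   F   F   F   F   F   F
  3   T   T   T   T   F   F   F   F   F   T   T   T   T   F
  4   T   T   T   T   F   F   T   T   T   T   T   T   T   F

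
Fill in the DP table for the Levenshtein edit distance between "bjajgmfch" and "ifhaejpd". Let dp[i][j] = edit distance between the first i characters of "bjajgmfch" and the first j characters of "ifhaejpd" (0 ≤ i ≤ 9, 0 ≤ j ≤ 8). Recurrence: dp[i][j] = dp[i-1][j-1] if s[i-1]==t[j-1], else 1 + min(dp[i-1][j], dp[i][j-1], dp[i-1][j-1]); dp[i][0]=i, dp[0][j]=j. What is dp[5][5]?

5

   ''  i  f  h  a  e  j  p  d
''  0  1  2  3  4  5  6  7  8
 b  1  1  2  3  4  5  6  7  8
 j  2  2  2  3  4  5  5  6  7
 a  3  3  3  3  3  4  5  6  7
 j  4  4  4  4  4  4  4  5  6
 g  5  5  5  5  5  5  5  5  6
 m  6  6  6  6  6  6  6  6  6
 f  7  7  6  7  7  7  7  7  7
 c  8  8  7  7  8  8  8  8  8
 h  9  9  8  7  8  9  9  9  9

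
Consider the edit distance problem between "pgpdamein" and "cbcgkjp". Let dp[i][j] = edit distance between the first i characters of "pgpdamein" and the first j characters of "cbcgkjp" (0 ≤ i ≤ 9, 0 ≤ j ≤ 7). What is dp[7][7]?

   ''  c  b  c  g  k  j  p
''  0  1  2  3  4  5  6  7
 p  1  1  2  3  4  5  6  6
 g  2  2  2  3  3  4  5  6
 p  3  3  3  3  4  4  5  5
 d  4  4  4  4  4  5  5  6
 a  5  5  5  5  5  5  6  6
 m  6  6  6  6  6  6  6  7
 e  7  7  7  7  7  7  7  7
 i  8  8  8  8  8  8  8  8
 n  9  9  9  9  9  9  9  9

7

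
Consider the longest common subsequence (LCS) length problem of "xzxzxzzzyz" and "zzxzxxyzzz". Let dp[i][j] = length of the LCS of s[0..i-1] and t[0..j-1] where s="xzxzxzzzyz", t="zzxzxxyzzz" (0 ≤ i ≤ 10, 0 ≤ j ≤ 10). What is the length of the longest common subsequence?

   ''  z  z  x  z  x  x  y  z  z  z
''  0  0  0  0  0  0  0  0  0  0  0
 x  0  0  0  1  1  1  1  1  1  1  1
 z  0  1  1  1  2  2  2  2  2  2  2
 x  0  1  1  2  2  3  3  3  3  3  3
 z  0  1  2  2  3  3  3  3  4  4  4
 x  0  1  2  3  3  4  4  4  4  4  4
 z  0  1  2  3  4  4  4  4  5  5  5
 z  0  1  2  3  4  4  4  4  5  6  6
 z  0  1  2  3  4  4  4  4  5  6  7
 y  0  1  2  3  4  4  4  5  5  6  7
 z  0  1  2  3  4  4  4  5  6  6  7

7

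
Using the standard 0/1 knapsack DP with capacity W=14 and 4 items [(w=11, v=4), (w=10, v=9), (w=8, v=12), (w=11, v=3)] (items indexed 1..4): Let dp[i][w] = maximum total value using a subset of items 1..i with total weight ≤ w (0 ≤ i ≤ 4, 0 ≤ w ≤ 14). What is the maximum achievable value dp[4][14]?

i\w   0   1   2   3   4   5   6   7   8   9  10  11  12  13  14
  0   0   0   0   0   0   0   0   0   0   0   0   0   0   0   0
  1   0   0   0   0   0   0   0   0   0   0   0   4   4   4   4
  2   0   0   0   0   0   0   0   0   0   0   9   9   9   9   9
  3   0   0   0   0   0   0   0   0  12  12  12  12  12  12  12
  4   0   0   0   0   0   0   0   0  12  12  12  12  12  12  12

12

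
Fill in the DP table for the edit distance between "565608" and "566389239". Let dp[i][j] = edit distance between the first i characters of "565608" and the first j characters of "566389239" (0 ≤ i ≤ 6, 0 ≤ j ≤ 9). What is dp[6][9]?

6

   ''  5  6  6  3  8  9  2  3  9
''  0  1  2  3  4  5  6  7  8  9
 5  1  0  1  2  3  4  5  6  7  8
 6  2  1  0  1  2  3  4  5  6  7
 5  3  2  1  1  2  3  4  5  6  7
 6  4  3  2  1  2  3  4  5  6  7
 0  5  4  3  2  2  3  4  5  6  7
 8  6  5  4  3  3  2  3  4  5  6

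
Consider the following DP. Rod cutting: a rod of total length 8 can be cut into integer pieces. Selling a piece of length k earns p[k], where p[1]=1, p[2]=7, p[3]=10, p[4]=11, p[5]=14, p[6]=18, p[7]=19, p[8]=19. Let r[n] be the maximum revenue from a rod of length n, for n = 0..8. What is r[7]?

24

   n    0    1    2    3    4    5    6    7    8
r[n]    0    1    7   10   14   17   21   24   28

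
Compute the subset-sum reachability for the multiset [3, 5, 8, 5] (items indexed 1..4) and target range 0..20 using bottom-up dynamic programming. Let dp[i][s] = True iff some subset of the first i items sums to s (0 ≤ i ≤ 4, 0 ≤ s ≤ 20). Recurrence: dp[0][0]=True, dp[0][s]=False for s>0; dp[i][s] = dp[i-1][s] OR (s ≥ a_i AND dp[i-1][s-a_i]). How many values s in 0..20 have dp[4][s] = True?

i\s   0   1   2   3   4   5   6   7   8   9  10  11  12  13  14  15  16  17  18  19  20
  0   T   F   F   F   F   F   F   F   F   F   F   F   F   F   F   F   F   F   F   F   F
  1   T   F   F   T   F   F   F   F   F   F   F   F   F   F   F   F   F   F   F   F   F
  2   T   F   F   T   F   T   F   F   T   F   F   F   F   F   F   F   F   F   F   F   F
  3   T   F   F   T   F   T   F   F   T   F   F   T   F   T   F   F   T   F   F   F   F
  4   T   F   F   T   F   T   F   F   T   F   T   T   F   T   F   F   T   F   T   F   F

9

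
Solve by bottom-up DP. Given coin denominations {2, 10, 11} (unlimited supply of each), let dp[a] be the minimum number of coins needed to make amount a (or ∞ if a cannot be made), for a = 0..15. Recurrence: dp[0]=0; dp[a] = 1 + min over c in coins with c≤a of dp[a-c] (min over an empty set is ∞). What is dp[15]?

 a  0  1  2  3  4  5  6  7  8  9 10 11 12 13 14 15
dp  0  -  1  -  2  -  3  -  4  -  1  1  2  2  3  3
(- denotes ∞ / unreachable)

3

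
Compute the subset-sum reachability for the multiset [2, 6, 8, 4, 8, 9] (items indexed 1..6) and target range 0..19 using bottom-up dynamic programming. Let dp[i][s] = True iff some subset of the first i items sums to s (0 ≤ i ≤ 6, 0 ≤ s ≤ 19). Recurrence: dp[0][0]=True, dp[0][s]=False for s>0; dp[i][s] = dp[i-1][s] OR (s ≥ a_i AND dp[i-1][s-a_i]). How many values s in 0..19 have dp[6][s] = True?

16

i\s   0   1   2   3   4   5   6   7   8   9  10  11  12  13  14  15  16  17  18  19
  0   T   F   F   F   F   F   F   F   F   F   F   F   F   F   F   F   F   F   F   F
  1   T   F   T   F   F   F   F   F   F   F   F   F   F   F   F   F   F   F   F   F
  2   T   F   T   F   F   F   T   F   T   F   F   F   F   F   F   F   F   F   F   F
  3   T   F   T   F   F   F   T   F   T   F   T   F   F   F   T   F   T   F   F   F
  4   T   F   T   F   T   F   T   F   T   F   T   F   T   F   T   F   T   F   T   F
  5   T   F   T   F   T   F   T   F   T   F   T   F   T   F   T   F   T   F   T   F
  6   T   F   T   F   T   F   T   F   T   T   T   T   T   T   T   T   T   T   T   T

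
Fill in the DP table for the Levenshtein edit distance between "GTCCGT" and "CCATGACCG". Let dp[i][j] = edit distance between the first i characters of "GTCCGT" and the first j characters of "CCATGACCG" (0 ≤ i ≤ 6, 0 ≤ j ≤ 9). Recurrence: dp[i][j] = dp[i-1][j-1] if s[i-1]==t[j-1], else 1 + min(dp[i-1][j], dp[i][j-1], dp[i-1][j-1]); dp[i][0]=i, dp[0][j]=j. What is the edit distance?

6

   ''  C  C  A  T  G  A  C  C  G
''  0  1  2  3  4  5  6  7  8  9
 G  1  1  2  3  4  4  5  6  7  8
 T  2  2  2  3  3  4  5  6  7  8
 C  3  2  2  3  4  4  5  5  6  7
 C  4  3  2  3  4  5  5  5  5  6
 G  5  4  3  3  4  4  5  6  6  5
 T  6  5  4  4  3  4  5  6  7  6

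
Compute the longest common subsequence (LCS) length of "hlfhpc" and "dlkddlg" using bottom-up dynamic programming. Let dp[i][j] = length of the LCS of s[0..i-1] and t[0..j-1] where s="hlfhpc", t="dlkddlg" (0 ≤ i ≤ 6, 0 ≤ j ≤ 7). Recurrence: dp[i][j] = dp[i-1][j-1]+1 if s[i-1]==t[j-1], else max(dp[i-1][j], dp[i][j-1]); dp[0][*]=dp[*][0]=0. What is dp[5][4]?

1

   ''  d  l  k  d  d  l  g
''  0  0  0  0  0  0  0  0
 h  0  0  0  0  0  0  0  0
 l  0  0  1  1  1  1  1  1
 f  0  0  1  1  1  1  1  1
 h  0  0  1  1  1  1  1  1
 p  0  0  1  1  1  1  1  1
 c  0  0  1  1  1  1  1  1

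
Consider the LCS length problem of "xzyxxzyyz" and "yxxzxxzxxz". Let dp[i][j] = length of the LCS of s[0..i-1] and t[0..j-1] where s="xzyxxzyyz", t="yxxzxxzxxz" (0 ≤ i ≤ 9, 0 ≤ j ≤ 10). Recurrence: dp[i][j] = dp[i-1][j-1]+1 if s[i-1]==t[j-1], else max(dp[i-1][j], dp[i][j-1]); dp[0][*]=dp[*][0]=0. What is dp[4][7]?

3

   ''  y  x  x  z  x  x  z  x  x  z
''  0  0  0  0  0  0  0  0  0  0  0
 x  0  0  1  1  1  1  1  1  1  1  1
 z  0  0  1  1  2  2  2  2  2  2  2
 y  0  1  1  1  2  2  2  2  2  2  2
 x  0  1  2  2  2  3  3  3  3  3  3
 x  0  1  2  3  3  3  4  4  4  4  4
 z  0  1  2  3  4  4  4  5  5  5  5
 y  0  1  2  3  4  4  4  5  5  5  5
 y  0  1  2  3  4  4  4  5  5  5  5
 z  0  1  2  3  4  4  4  5  5  5  6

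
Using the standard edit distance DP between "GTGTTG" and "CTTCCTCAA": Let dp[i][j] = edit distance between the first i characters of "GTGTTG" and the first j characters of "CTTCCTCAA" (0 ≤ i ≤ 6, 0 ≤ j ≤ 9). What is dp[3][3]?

   ''  C  T  T  C  C  T  C  A  A
''  0  1  2  3  4  5  6  7  8  9
 G  1  1  2  3  4  5  6  7  8  9
 T  2  2  1  2  3  4  5  6  7  8
 G  3  3  2  2  3  4  5  6  7  8
 T  4  4  3  2  3  4  4  5  6  7
 T  5  5  4  3  3  4  4  5  6  7
 G  6  6  5  4  4  4  5  5  6  7

2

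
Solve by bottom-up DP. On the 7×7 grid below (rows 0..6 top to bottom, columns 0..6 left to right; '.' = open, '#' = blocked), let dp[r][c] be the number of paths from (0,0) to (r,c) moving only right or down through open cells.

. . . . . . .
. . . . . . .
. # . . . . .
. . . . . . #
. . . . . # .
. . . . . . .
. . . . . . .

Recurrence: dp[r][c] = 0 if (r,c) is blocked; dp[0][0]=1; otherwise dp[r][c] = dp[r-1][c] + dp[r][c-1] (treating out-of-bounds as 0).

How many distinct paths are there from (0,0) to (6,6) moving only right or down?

237

r\c   0   1   2   3   4   5   6
  0   1   1   1   1   1   1   1
  1   1   2   3   4   5   6   7
  2   1   0   3   7  12  18  25
  3   1   1   4  11  23  41   0
  4   1   2   6  17  40   0   0
  5   1   3   9  26  66  66  66
  6   1   4  13  39 105 171 237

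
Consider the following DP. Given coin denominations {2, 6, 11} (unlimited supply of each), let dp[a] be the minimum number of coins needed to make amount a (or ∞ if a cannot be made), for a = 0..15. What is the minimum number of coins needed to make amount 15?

3

 a  0  1  2  3  4  5  6  7  8  9 10 11 12 13 14 15
dp  0  -  1  -  2  -  1  -  2  -  3  1  2  2  3  3
(- denotes ∞ / unreachable)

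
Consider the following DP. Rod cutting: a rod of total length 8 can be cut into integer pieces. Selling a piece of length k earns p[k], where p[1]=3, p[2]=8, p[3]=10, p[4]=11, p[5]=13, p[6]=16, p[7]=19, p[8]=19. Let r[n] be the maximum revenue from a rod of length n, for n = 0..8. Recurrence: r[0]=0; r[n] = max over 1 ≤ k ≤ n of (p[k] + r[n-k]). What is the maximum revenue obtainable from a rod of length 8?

32

   n    0    1    2    3    4    5    6    7    8
r[n]    0    3    8   11   16   19   24   27   32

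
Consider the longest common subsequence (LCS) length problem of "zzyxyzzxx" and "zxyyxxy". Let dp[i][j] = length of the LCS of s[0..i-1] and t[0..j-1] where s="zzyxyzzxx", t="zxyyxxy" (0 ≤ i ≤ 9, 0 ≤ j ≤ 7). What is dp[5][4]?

3

   ''  z  x  y  y  x  x  y
''  0  0  0  0  0  0  0  0
 z  0  1  1  1  1  1  1  1
 z  0  1  1  1  1  1  1  1
 y  0  1  1  2  2  2  2  2
 x  0  1  2  2  2  3  3  3
 y  0  1  2  3  3  3  3  4
 z  0  1  2  3  3  3  3  4
 z  0  1  2  3  3  3  3  4
 x  0  1  2  3  3  4  4  4
 x  0  1  2  3  3  4  5  5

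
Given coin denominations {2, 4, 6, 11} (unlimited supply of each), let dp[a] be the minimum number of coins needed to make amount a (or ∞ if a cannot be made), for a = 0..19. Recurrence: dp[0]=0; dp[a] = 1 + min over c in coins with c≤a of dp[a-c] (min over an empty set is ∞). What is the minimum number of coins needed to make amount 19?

3

 a  0  1  2  3  4  5  6  7  8  9 10 11 12 13 14 15 16 17 18 19
dp  0  -  1  -  1  -  1  -  2  -  2  1  2  2  3  2  3  2  3  3
(- denotes ∞ / unreachable)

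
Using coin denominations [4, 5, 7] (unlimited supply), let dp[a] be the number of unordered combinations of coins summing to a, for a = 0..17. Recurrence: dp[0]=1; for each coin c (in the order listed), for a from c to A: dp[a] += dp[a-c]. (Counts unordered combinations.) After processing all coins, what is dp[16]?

2

after  coin     0     1     2     3     4     5     6     7     8     9    10    11    12    13    14    15    16    17
          4     1     0     0     0     1     0     0     0     1     0     0     0     1     0     0     0     1     0
          5     1     0     0     0     1     1     0     0     1     1     1     0     1     1     1     1     1     1
          7     1     0     0     0     1     1     0     1     1     1     1     1     2     1     2     2     2     2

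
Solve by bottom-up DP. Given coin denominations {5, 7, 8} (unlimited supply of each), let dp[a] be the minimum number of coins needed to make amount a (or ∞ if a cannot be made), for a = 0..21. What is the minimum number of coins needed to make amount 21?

3

 a  0  1  2  3  4  5  6  7  8  9 10 11 12 13 14 15 16 17 18 19 20 21
dp  0  -  -  -  -  1  -  1  1  -  2  -  2  2  2  2  2  3  3  3  3  3
(- denotes ∞ / unreachable)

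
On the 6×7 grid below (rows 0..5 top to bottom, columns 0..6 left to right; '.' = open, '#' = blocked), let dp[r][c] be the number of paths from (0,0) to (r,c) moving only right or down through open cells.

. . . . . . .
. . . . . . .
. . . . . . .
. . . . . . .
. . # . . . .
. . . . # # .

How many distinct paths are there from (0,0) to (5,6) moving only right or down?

r\c   0   1   2   3   4   5   6
  0   1   1   1   1   1   1   1
  1   1   2   3   4   5   6   7
  2   1   3   6  10  15  21  28
  3   1   4  10  20  35  56  84
  4   1   5   0  20  55 111 195
  5   1   6   6  26   0   0 195

195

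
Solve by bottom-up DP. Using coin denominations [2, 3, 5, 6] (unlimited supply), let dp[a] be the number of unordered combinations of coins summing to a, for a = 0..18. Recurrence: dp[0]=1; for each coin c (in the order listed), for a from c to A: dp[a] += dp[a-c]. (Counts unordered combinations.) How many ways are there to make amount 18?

after  coin     0     1     2     3     4     5     6     7     8     9    10    11    12    13    14    15    16    17    18
          2     1     0     1     0     1     0     1     0     1     0     1     0     1     0     1     0     1     0     1
          3     1     0     1     1     1     1     2     1     2     2     2     2     3     2     3     3     3     3     4
          5     1     0     1     1     1     2     2     2     3     3     4     4     5     5     6     7     7     8     9
          6     1     0     1     1     1     2     3     2     4     4     5     6     8     7    10    11    12    14    17

17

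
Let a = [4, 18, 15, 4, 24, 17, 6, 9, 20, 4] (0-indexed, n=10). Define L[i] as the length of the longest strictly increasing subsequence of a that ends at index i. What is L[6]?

   i    0    1    2    3    4    5    6    7    8    9
a[i]    4   18   15    4   24   17    6    9   20    4
L[i]    1    2    2    1    3    3    2    3    4    1

2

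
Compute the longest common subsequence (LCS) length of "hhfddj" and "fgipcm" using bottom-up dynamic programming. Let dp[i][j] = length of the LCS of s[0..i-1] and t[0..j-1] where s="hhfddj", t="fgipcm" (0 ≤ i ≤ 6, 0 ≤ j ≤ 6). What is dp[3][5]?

   ''  f  g  i  p  c  m
''  0  0  0  0  0  0  0
 h  0  0  0  0  0  0  0
 h  0  0  0  0  0  0  0
 f  0  1  1  1  1  1  1
 d  0  1  1  1  1  1  1
 d  0  1  1  1  1  1  1
 j  0  1  1  1  1  1  1

1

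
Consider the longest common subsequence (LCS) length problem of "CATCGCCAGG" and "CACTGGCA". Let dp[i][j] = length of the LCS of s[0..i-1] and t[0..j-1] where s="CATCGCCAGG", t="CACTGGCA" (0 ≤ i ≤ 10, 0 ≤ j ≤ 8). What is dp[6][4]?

3

   ''  C  A  C  T  G  G  C  A
''  0  0  0  0  0  0  0  0  0
 C  0  1  1  1  1  1  1  1  1
 A  0  1  2  2  2  2  2  2  2
 T  0  1  2  2  3  3  3  3  3
 C  0  1  2  3  3  3  3  4  4
 G  0  1  2  3  3  4  4  4  4
 C  0  1  2  3  3  4  4  5  5
 C  0  1  2  3  3  4  4  5  5
 A  0  1  2  3  3  4  4  5  6
 G  0  1  2  3  3  4  5  5  6
 G  0  1  2  3  3  4  5  5  6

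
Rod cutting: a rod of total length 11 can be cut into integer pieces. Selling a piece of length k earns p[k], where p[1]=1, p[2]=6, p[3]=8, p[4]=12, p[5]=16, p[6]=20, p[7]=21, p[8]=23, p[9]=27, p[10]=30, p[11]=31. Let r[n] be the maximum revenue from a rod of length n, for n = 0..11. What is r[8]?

26

   n    0    1    2    3    4    5    6    7    8    9   10   11
r[n]    0    1    6    8   12   16   20   22   26   28   32   36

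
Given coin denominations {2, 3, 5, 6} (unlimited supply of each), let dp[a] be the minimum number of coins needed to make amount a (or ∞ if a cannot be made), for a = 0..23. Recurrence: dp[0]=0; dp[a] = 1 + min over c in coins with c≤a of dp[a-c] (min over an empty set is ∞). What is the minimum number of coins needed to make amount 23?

 a  0  1  2  3  4  5  6  7  8  9 10 11 12 13 14 15 16 17 18 19 20 21 22 23
dp  0  -  1  1  2  1  1  2  2  2  2  2  2  3  3  3  3  3  3  4  4  4  4  4
(- denotes ∞ / unreachable)

4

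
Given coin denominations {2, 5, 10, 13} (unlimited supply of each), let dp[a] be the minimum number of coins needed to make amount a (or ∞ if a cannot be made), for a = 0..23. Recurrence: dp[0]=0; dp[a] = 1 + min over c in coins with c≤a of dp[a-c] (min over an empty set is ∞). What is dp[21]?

 a  0  1  2  3  4  5  6  7  8  9 10 11 12 13 14 15 16 17 18 19 20 21 22 23
dp  0  -  1  -  2  1  3  2  4  3  1  4  2  1  3  2  4  3  2  4  2  5  3  2
(- denotes ∞ / unreachable)

5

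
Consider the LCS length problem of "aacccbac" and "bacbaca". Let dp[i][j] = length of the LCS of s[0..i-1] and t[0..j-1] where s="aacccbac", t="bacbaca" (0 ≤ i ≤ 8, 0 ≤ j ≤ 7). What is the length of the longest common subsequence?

   ''  b  a  c  b  a  c  a
''  0  0  0  0  0  0  0  0
 a  0  0  1  1  1  1  1  1
 a  0  0  1  1  1  2  2  2
 c  0  0  1  2  2  2  3  3
 c  0  0  1  2  2  2  3  3
 c  0  0  1  2  2  2  3  3
 b  0  1  1  2  3  3  3  3
 a  0  1  2  2  3  4  4  4
 c  0  1  2  3  3  4  5  5

5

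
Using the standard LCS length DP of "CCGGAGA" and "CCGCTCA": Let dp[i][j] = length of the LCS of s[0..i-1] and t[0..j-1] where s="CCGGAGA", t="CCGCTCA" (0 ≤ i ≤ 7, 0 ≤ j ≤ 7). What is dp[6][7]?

   ''  C  C  G  C  T  C  A
''  0  0  0  0  0  0  0  0
 C  0  1  1  1  1  1  1  1
 C  0  1  2  2  2  2  2  2
 G  0  1  2  3  3  3  3  3
 G  0  1  2  3  3  3  3  3
 A  0  1  2  3  3  3  3  4
 G  0  1  2  3  3  3  3  4
 A  0  1  2  3  3  3  3  4

4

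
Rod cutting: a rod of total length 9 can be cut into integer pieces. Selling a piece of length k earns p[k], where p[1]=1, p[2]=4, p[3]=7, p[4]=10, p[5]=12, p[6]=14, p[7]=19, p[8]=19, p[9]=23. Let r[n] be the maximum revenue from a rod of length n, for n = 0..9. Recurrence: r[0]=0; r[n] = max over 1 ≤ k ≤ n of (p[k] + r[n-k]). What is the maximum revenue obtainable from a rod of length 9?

   n    0    1    2    3    4    5    6    7    8    9
r[n]    0    1    4    7   10   12   14   19   20   23

23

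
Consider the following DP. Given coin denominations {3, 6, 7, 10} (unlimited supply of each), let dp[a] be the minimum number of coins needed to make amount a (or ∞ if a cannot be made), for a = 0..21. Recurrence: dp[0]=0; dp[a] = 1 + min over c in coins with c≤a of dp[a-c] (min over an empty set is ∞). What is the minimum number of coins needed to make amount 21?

 a  0  1  2  3  4  5  6  7  8  9 10 11 12 13 14 15 16 17 18 19 20 21
dp  0  -  -  1  -  -  1  1  -  2  1  -  2  2  2  3  2  2  3  3  2  3
(- denotes ∞ / unreachable)

3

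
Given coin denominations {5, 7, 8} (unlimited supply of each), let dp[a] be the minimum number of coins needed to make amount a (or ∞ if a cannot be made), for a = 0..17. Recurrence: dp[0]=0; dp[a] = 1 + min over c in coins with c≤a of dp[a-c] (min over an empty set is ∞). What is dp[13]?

 a  0  1  2  3  4  5  6  7  8  9 10 11 12 13 14 15 16 17
dp  0  -  -  -  -  1  -  1  1  -  2  -  2  2  2  2  2  3
(- denotes ∞ / unreachable)

2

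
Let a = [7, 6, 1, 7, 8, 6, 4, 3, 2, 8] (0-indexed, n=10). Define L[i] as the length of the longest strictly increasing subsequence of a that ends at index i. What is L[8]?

2

   i    0    1    2    3    4    5    6    7    8    9
a[i]    7    6    1    7    8    6    4    3    2    8
L[i]    1    1    1    2    3    2    2    2    2    3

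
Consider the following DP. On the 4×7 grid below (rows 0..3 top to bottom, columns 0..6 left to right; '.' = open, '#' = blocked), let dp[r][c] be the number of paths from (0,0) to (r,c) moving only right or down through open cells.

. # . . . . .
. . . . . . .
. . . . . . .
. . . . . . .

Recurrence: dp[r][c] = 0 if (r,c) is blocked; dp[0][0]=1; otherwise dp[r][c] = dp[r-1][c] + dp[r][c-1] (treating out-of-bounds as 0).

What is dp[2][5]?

6

r\c   0   1   2   3   4   5   6
  0   1   0   0   0   0   0   0
  1   1   1   1   1   1   1   1
  2   1   2   3   4   5   6   7
  3   1   3   6  10  15  21  28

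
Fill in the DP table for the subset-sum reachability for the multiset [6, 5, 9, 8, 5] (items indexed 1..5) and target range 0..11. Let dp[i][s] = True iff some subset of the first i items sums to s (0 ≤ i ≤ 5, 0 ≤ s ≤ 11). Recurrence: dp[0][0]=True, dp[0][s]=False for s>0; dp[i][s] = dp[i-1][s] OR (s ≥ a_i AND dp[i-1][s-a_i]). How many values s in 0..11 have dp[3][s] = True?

5

i\s   0   1   2   3   4   5   6   7   8   9  10  11
  0   T   F   F   F   F   F   F   F   F   F   F   F
  1   T   F   F   F   F   F   T   F   F   F   F   F
  2   T   F   F   F   F   T   T   F   F   F   F   T
  3   T   F   F   F   F   T   T   F   F   T   F   T
  4   T   F   F   F   F   T   T   F   T   T   F   T
  5   T   F   F   F   F   T   T   F   T   T   T   T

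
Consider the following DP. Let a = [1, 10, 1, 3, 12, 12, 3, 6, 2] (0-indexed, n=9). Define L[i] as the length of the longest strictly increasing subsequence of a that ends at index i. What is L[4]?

3

   i    0    1    2    3    4    5    6    7    8
a[i]    1   10    1    3   12   12    3    6    2
L[i]    1    2    1    2    3    3    2    3    2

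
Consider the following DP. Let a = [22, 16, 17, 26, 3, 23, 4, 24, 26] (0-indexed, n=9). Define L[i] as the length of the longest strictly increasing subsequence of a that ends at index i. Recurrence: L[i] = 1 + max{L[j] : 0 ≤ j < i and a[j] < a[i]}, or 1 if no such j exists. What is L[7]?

4

   i    0    1    2    3    4    5    6    7    8
a[i]   22   16   17   26    3   23    4   24   26
L[i]    1    1    2    3    1    3    2    4    5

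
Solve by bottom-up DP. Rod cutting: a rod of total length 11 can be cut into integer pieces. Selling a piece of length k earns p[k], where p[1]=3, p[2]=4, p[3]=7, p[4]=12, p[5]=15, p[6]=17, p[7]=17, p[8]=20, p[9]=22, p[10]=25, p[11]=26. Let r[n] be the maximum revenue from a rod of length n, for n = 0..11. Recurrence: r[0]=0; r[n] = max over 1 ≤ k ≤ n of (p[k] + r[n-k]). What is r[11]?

   n    0    1    2    3    4    5    6    7    8    9   10   11
r[n]    0    3    6    9   12   15   18   21   24   27   30   33

33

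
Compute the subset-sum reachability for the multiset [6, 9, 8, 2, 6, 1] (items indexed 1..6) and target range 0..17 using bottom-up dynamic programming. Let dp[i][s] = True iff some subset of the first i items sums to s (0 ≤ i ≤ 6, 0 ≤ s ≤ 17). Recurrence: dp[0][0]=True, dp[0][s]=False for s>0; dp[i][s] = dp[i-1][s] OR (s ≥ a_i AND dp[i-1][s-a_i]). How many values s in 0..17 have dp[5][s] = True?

i\s   0   1   2   3   4   5   6   7   8   9  10  11  12  13  14  15  16  17
  0   T   F   F   F   F   F   F   F   F   F   F   F   F   F   F   F   F   F
  1   T   F   F   F   F   F   T   F   F   F   F   F   F   F   F   F   F   F
  2   T   F   F   F   F   F   T   F   F   T   F   F   F   F   F   T   F   F
  3   T   F   F   F   F   F   T   F   T   T   F   F   F   F   T   T   F   T
  4   T   F   T   F   F   F   T   F   T   T   T   T   F   F   T   T   T   T
  5   T   F   T   F   F   F   T   F   T   T   T   T   T   F   T   T   T   T
  6   T   T   T   T   F   F   T   T   T   T   T   T   T   T   T   T   T   T

12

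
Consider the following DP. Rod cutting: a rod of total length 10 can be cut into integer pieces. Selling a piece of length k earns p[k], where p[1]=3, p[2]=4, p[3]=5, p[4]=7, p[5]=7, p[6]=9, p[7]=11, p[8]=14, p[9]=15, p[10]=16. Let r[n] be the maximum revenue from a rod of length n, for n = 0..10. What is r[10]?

30

   n    0    1    2    3    4    5    6    7    8    9   10
r[n]    0    3    6    9   12   15   18   21   24   27   30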